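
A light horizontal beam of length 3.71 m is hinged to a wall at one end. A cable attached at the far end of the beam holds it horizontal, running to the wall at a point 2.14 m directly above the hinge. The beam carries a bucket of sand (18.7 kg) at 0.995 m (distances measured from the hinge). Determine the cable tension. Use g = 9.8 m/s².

About the hinge:
Bucket of sand: 18.7 × 9.8 = 183.3 N down at 0.995 m → arm 0.995 m, τ = 183.3 × 0.995 = 182.4 N·m clockwise.
Total clockwise load moment = 182.4 N·m.
The cable tension T acts at 3.71 m; only its component perpendicular to the beam, T sinθ, produces torque. sinθ = h/√(h²+d²) = 2.14/√(2.14²+3.71²) = 0.4997.
Στ = 0 ⇒ T × 3.71 × 0.4997 = 182.4 ⇒ T = 182.4 / 1.854 = 98.4 N.

T ≈ 98.4 N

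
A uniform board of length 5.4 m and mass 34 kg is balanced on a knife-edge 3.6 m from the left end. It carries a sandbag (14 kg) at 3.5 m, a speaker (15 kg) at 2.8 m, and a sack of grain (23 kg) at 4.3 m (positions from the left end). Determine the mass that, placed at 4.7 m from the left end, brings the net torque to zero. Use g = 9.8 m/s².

Take moments about the knife-edge (at 3.6 m from the left end).
Beam weight: 34 × 9.8 = 333.2 N down at 2.7 m → arm 0.9 m, τ = 333.2 × 0.9 = 299.9 N·m counterclockwise.
Sandbag: 14 × 9.8 = 137.2 N down at 3.5 m → arm 0.1 m, τ = 137.2 × 0.1 = 13.72 N·m counterclockwise.
Speaker: 15 × 9.8 = 147 N down at 2.8 m → arm 0.8 m, τ = 147 × 0.8 = 117.6 N·m counterclockwise.
Sack of grain: 23 × 9.8 = 225.4 N down at 4.3 m → arm 0.7 m, τ = 225.4 × 0.7 = 157.8 N·m clockwise.
Net moment of known loads = 273.4 N·m counterclockwise.
An unknown mass m at 4.7 m has arm 1.1 m; its moment is m·g·1.1 clockwise.
Balancing moments: m × 9.8 × 1.1 = 273.4, giving m = 273.4 / (9.8 × 1.1) = 25.4 kg.

m ≈ 25.4 kg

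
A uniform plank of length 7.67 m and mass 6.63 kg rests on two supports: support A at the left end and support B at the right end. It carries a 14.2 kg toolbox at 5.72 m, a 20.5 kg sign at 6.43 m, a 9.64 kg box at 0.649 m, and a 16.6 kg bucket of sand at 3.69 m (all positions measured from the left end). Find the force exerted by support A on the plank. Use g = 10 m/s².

Take moments about support B.
Beam weight: 6.63 × 10 = 66.3 N down at 3.835 m → arm 3.835 m, τ = 66.3 × 3.835 = 254.3 N·m counterclockwise.
Toolbox: 14.2 × 10 = 142 N down at 5.72 m → arm 1.95 m, τ = 142 × 1.95 = 276.9 N·m counterclockwise.
Sign: 20.5 × 10 = 205 N down at 6.43 m → arm 1.24 m, τ = 205 × 1.24 = 254.2 N·m counterclockwise.
Box: 9.64 × 10 = 96.4 N down at 0.649 m → arm 7.021 m, τ = 96.4 × 7.021 = 676.8 N·m counterclockwise.
Bucket of sand: 16.6 × 10 = 166 N down at 3.69 m → arm 3.98 m, τ = 166 × 3.98 = 660.7 N·m counterclockwise.
Net load moment about support B = 2123 N·m counterclockwise.
Reaction R at support A is upward at 0 m, arm 7.67 m → moment R × 7.67 clockwise.
Setting net torque to zero: R × 7.67 = 2123 → R = 277 N.

R_A ≈ 277 N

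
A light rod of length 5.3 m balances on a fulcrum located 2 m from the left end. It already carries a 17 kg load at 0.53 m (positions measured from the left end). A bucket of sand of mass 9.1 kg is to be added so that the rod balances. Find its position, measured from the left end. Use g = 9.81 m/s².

x ≈ 4.75 m from the left end

Choose the fulcrum (at 2 m from the left end) as the axis so the support reaction has zero arm there.
Load: 17 × 9.81 = 166.8 N down at 0.53 m → arm 1.47 m, τ = 166.8 × 1.47 = 245.2 N·m counterclockwise.
Net moment of existing loads = 245.2 N·m counterclockwise.
The bucket of sand weighs 9.1 × 9.81 = 89.27 N and must supply an equal clockwise moment, so its lever arm about the fulcrum is 245.2 / 89.27 = 2.75 m.
That puts it at 2 + 2.75 = 4.75 m from the left end.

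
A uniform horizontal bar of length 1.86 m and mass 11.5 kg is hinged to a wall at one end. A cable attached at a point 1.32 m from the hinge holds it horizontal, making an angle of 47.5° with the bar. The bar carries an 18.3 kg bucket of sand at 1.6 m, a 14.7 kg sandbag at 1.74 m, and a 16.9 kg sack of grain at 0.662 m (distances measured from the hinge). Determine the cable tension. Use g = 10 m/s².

T ≈ 789 N

About the hinge:
Beam weight: 11.5 × 10 = 115 N down at 0.93 m → arm 0.93 m, τ = 115 × 0.93 = 107 N·m clockwise.
Bucket of sand: 18.3 × 10 = 183 N down at 1.6 m → arm 1.6 m, τ = 183 × 1.6 = 292.8 N·m clockwise.
Sandbag: 14.7 × 10 = 147 N down at 1.74 m → arm 1.74 m, τ = 147 × 1.74 = 255.8 N·m clockwise.
Sack of grain: 16.9 × 10 = 169 N down at 0.662 m → arm 0.662 m, τ = 169 × 0.662 = 111.9 N·m clockwise.
Total clockwise load moment = 767.5 N·m.
The cable tension T acts at 1.32 m; only its component perpendicular to the bar, T sinθ, produces torque. sin 47.5° = 0.7373.
Setting net torque to zero: T × 1.32 × 0.7373 = 767.5 → T = 767.5 / 0.9732 = 789 N.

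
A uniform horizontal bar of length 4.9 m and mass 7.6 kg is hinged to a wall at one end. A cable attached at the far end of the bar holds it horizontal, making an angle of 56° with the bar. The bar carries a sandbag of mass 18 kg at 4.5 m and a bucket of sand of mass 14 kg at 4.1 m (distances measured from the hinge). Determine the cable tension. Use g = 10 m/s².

Taking torques about the hinge:
Beam weight: 7.6 × 10 = 76 N down at 2.45 m → arm 2.45 m, τ = 76 × 2.45 = 186.2 N·m clockwise.
Sandbag: 18 × 10 = 180 N down at 4.5 m → arm 4.5 m, τ = 180 × 4.5 = 810 N·m clockwise.
Bucket of sand: 14 × 10 = 140 N down at 4.1 m → arm 4.1 m, τ = 140 × 4.1 = 574 N·m clockwise.
Total clockwise load moment = 1570 N·m.
The cable tension T acts at 4.9 m; only its component perpendicular to the bar, T sinθ, produces torque. sin 56° = 0.829.
Balancing moments: T × 4.9 × 0.829 = 1570, giving T = 1570 / 4.062 = 387 N.

T ≈ 387 N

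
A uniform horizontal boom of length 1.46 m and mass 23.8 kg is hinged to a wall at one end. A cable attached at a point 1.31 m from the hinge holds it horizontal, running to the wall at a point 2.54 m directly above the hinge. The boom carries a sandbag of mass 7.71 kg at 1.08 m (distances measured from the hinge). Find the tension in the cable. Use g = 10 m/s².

T ≈ 221 N

About the hinge:
Beam weight: 23.8 × 10 = 238 N down at 0.73 m → arm 0.73 m, τ = 238 × 0.73 = 173.7 N·m clockwise.
Sandbag: 7.71 × 10 = 77.1 N down at 1.08 m → arm 1.08 m, τ = 77.1 × 1.08 = 83.27 N·m clockwise.
Total clockwise load moment = 257 N·m.
The cable tension T acts at 1.31 m; only its component perpendicular to the boom, T sinθ, produces torque. sinθ = h/√(h²+d²) = 2.54/√(2.54²+1.31²) = 0.8888.
Στ = 0 ⇒ T × 1.31 × 0.8888 = 257 ⇒ T = 257 / 1.164 = 221 N.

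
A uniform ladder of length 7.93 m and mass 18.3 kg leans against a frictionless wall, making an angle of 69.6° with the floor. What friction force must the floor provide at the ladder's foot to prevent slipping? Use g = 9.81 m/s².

Sum moments about the foot of the ladder (the floor normal and friction both act there and drop out).
Ladder weight 18.3×9.81 = 179.5 N acts at 3.965 m along the ladder; its horizontal arm is 3.965·cos69.6° = 1.382 m → τ = 248.1 N·m clockwise.
Wall normal N acts horizontally at the top; its moment arm is the height L sinθ = 7.93·sin69.6° = 7.433 m, counterclockwise.
Στ = 0 ⇒ N × 7.433 = 248.1 ⇒ N = 33.4 N.
ΣFx = 0: friction at the foot balances the wall's push, so f = N_wall = 33.4 N.

f ≈ 33.4 N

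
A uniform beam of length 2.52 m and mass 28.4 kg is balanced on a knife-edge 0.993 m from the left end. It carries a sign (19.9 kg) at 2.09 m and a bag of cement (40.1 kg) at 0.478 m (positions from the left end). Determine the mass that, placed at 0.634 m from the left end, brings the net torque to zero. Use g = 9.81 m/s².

Sum moments about the knife-edge (at 0.993 m from the left end) (the support reaction has zero arm there).
Beam weight: 28.4 × 9.81 = 278.6 N down at 1.26 m → arm 0.267 m, τ = 278.6 × 0.267 = 74.39 N·m clockwise.
Sign: 19.9 × 9.81 = 195.2 N down at 2.09 m → arm 1.097 m, τ = 195.2 × 1.097 = 214.1 N·m clockwise.
Bag of cement: 40.1 × 9.81 = 393.4 N down at 0.478 m → arm 0.515 m, τ = 393.4 × 0.515 = 202.6 N·m counterclockwise.
Net moment of known loads = 85.89 N·m clockwise.
An unknown mass m at 0.634 m has arm 0.359 m; its moment is m·g·0.359 counterclockwise.
Setting net torque to zero: m × 9.81 × 0.359 = 85.89 → m = 85.89 / (9.81 × 0.359) = 24.4 kg.

m ≈ 24.4 kg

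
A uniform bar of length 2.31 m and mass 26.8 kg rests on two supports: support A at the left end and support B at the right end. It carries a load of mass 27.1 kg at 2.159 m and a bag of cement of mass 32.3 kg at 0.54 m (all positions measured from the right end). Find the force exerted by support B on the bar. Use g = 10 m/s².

R_B ≈ 399 N

Taking torques about support A:
Beam weight: 26.8 × 10 = 268 N down at 1.155 m → arm 1.155 m, τ = 268 × 1.155 = 309.5 N·m clockwise.
Load: 27.1 × 10 = 271 N down at 2.159 m → arm 0.151 m, τ = 271 × 0.151 = 40.92 N·m clockwise.
Bag of cement: 32.3 × 10 = 323 N down at 0.54 m → arm 1.77 m, τ = 323 × 1.77 = 571.7 N·m clockwise.
Net load moment about support A = 922.1 N·m clockwise.
Reaction R at support B is upward at 0 m, arm 2.31 m → moment R × 2.31 counterclockwise.
Balancing moments: R × 2.31 = 922.1, giving R = 399 N.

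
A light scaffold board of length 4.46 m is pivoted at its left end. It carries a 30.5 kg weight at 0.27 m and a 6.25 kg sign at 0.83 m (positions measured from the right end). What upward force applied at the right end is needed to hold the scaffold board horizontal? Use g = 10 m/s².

F ≈ 337 N

Sum moments about the left end (the unknown pivot reaction has zero arm there).
Weight: 30.5 × 10 = 305 N down at 0.27 m → arm 4.19 m, τ = 305 × 4.19 = 1278 N·m clockwise.
Sign: 6.25 × 10 = 62.5 N down at 0.83 m → arm 3.63 m, τ = 62.5 × 3.63 = 226.9 N·m clockwise.
Net moment of the loads = 1505 N·m clockwise.
The upward force F acts at the right end, arm 4.46 m, giving F × 4.46 counterclockwise.
Στ = 0 ⇒ F × 4.46 = 1505 ⇒ F = 1505 / 4.46 = 337 N.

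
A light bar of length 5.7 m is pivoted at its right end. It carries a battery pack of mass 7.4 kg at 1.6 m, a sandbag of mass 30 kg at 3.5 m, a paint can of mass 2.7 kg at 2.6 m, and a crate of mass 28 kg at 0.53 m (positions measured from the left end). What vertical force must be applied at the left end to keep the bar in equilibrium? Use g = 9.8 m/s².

F ≈ 429 N

Choose the right end as the axis so the unknown pivot reaction has zero arm there.
Battery pack: 7.4 × 9.8 = 72.52 N down at 1.6 m → arm 4.1 m, τ = 72.52 × 4.1 = 297.3 N·m counterclockwise.
Sandbag: 30 × 9.8 = 294 N down at 3.5 m → arm 2.2 m, τ = 294 × 2.2 = 646.8 N·m counterclockwise.
Paint can: 2.7 × 9.8 = 26.46 N down at 2.6 m → arm 3.1 m, τ = 26.46 × 3.1 = 82.03 N·m counterclockwise.
Crate: 28 × 9.8 = 274.4 N down at 0.53 m → arm 5.17 m, τ = 274.4 × 5.17 = 1419 N·m counterclockwise.
Net moment of the loads = 2445 N·m counterclockwise.
The upward force F acts at the left end, arm 5.7 m, giving F × 5.7 clockwise.
Στ = 0 ⇒ F × 5.7 = 2445 ⇒ F = 2445 / 5.7 = 429 N.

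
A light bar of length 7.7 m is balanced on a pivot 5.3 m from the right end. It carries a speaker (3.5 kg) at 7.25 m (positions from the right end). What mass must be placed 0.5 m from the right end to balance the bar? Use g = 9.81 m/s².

m ≈ 1.42 kg

Choose the pivot (at 5.3 m from the right end) as the axis so the support reaction has zero arm there.
Speaker: 3.5 × 9.81 = 34.34 N down at 7.25 m → arm 1.95 m, τ = 34.34 × 1.95 = 66.96 N·m counterclockwise.
Net moment of known loads = 66.96 N·m counterclockwise.
An unknown mass m at 0.5 m has arm 4.8 m; its moment is m·g·4.8 clockwise.
For rotational equilibrium, m × 9.81 × 4.8 = 66.96, so m = 66.96 / (9.81 × 4.8) = 1.42 kg.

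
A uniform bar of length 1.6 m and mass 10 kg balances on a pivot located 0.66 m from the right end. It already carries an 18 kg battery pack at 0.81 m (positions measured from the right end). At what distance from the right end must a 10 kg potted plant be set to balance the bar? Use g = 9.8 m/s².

About the pivot (at 0.66 m from the right end):
Beam weight: 10 × 9.8 = 98 N down at 0.8 m → arm 0.14 m, τ = 98 × 0.14 = 13.72 N·m counterclockwise.
Battery pack: 18 × 9.8 = 176.4 N down at 0.81 m → arm 0.15 m, τ = 176.4 × 0.15 = 26.46 N·m counterclockwise.
Net moment of existing loads = 40.18 N·m counterclockwise.
The potted plant weighs 10 × 9.8 = 98 N and must supply an equal clockwise moment, so its lever arm about the pivot is 40.18 / 98 = 0.41 m.
That puts it at 0.66 − 0.41 = 0.25 m from the right end.

x ≈ 0.25 m from the right end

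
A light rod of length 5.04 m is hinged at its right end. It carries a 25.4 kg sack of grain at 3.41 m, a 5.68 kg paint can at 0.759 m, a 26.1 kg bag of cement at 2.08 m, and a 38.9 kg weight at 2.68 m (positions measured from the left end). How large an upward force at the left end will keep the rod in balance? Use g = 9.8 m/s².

Taking torques about the right end:
Sack of grain: 25.4 × 9.8 = 248.9 N down at 3.41 m → arm 1.63 m, τ = 248.9 × 1.63 = 405.7 N·m counterclockwise.
Paint can: 5.68 × 9.8 = 55.66 N down at 0.759 m → arm 4.281 m, τ = 55.66 × 4.281 = 238.3 N·m counterclockwise.
Bag of cement: 26.1 × 9.8 = 255.8 N down at 2.08 m → arm 2.96 m, τ = 255.8 × 2.96 = 757.2 N·m counterclockwise.
Weight: 38.9 × 9.8 = 381.2 N down at 2.68 m → arm 2.36 m, τ = 381.2 × 2.36 = 899.6 N·m counterclockwise.
Net moment of the loads = 2301 N·m counterclockwise.
The upward force F acts at the left end, arm 5.04 m, giving F × 5.04 clockwise.
For rotational equilibrium, F × 5.04 = 2301, so F = 2301 / 5.04 = 457 N.

F ≈ 457 N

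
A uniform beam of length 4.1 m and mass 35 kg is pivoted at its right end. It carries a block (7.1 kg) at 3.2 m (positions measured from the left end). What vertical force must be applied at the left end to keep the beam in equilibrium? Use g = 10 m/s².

F ≈ 191 N

Take moments about the right end.
Beam weight: 35 × 10 = 350 N down at 2.05 m → arm 2.05 m, τ = 350 × 2.05 = 717.5 N·m counterclockwise.
Block: 7.1 × 10 = 71 N down at 3.2 m → arm 0.9 m, τ = 71 × 0.9 = 63.9 N·m counterclockwise.
Net moment of the loads = 781.4 N·m counterclockwise.
The upward force F acts at the left end, arm 4.1 m, giving F × 4.1 clockwise.
For rotational equilibrium, F × 4.1 = 781.4, so F = 781.4 / 4.1 = 191 N.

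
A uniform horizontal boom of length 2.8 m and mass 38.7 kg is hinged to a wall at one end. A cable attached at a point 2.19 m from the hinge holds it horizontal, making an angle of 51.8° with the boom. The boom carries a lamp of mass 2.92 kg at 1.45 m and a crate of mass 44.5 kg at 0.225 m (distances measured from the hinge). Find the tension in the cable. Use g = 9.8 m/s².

Take moments about the hinge.
Beam weight: 38.7 × 9.8 = 379.3 N down at 1.4 m → arm 1.4 m, τ = 379.3 × 1.4 = 531 N·m clockwise.
Lamp: 2.92 × 9.8 = 28.62 N down at 1.45 m → arm 1.45 m, τ = 28.62 × 1.45 = 41.5 N·m clockwise.
Crate: 44.5 × 9.8 = 436.1 N down at 0.225 m → arm 0.225 m, τ = 436.1 × 0.225 = 98.12 N·m clockwise.
Total clockwise load moment = 670.6 N·m.
The cable tension T acts at 2.19 m; only its component perpendicular to the boom, T sinθ, produces torque. sin 51.8° = 0.7859.
Στ = 0 ⇒ T × 2.19 × 0.7859 = 670.6 ⇒ T = 670.6 / 1.721 = 390 N.

T ≈ 390 N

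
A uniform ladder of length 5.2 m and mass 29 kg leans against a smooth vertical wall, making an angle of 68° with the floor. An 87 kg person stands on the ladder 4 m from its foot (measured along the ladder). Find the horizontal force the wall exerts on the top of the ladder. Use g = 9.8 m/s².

N_wall ≈ 322 N

About the foot of the ladder:
Ladder weight 29×9.8 = 284.2 N acts at 2.6 m along the ladder; its horizontal arm is 2.6·cos68° = 0.974 m → τ = 276.8 N·m clockwise.
Person: 87×9.8 = 852.6 N at 4 m → arm 1.498 m → τ = 1277 N·m clockwise.
Wall normal N acts horizontally at the top; its moment arm is the height L sinθ = 5.2·sin68° = 4.821 m, counterclockwise.
Στ = 0 ⇒ N × 4.821 = 1554 ⇒ N = 322 N.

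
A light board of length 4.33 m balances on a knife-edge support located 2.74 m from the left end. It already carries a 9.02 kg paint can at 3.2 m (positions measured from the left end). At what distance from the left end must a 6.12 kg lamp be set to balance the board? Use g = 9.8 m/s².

About the knife-edge support (at 2.74 m from the left end):
Paint can: 9.02 × 9.8 = 88.4 N down at 3.2 m → arm 0.46 m, τ = 88.4 × 0.46 = 40.66 N·m clockwise.
Net moment of existing loads = 40.66 N·m clockwise.
The lamp weighs 6.12 × 9.8 = 59.98 N and must supply an equal counterclockwise moment, so its lever arm about the knife-edge support is 40.66 / 59.98 = 0.678 m.
That puts it at 2.74 − 0.678 = 2.06 m from the left end.

x ≈ 2.06 m from the left end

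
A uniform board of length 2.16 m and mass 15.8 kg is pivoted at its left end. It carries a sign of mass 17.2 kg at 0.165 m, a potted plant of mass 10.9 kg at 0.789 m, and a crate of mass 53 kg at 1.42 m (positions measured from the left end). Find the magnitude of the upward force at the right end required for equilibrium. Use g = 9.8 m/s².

Sum moments about the left end (the unknown pivot reaction has zero arm there).
Beam weight: 15.8 × 9.8 = 154.8 N down at 1.08 m → arm 1.08 m, τ = 154.8 × 1.08 = 167.2 N·m clockwise.
Sign: 17.2 × 9.8 = 168.6 N down at 0.165 m → arm 0.165 m, τ = 168.6 × 0.165 = 27.82 N·m clockwise.
Potted plant: 10.9 × 9.8 = 106.8 N down at 0.789 m → arm 0.789 m, τ = 106.8 × 0.789 = 84.27 N·m clockwise.
Crate: 53 × 9.8 = 519.4 N down at 1.42 m → arm 1.42 m, τ = 519.4 × 1.42 = 737.5 N·m clockwise.
Net moment of the loads = 1017 N·m clockwise.
The upward force F acts at the right end, arm 2.16 m, giving F × 2.16 counterclockwise.
Balancing moments: F × 2.16 = 1017, giving F = 1017 / 2.16 = 471 N.

F ≈ 471 N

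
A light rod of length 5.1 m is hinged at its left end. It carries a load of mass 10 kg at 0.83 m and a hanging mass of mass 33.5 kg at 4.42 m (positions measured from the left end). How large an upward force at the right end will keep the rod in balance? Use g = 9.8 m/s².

Take moments about the left end.
Load: 10 × 9.8 = 98 N down at 0.83 m → arm 0.83 m, τ = 98 × 0.83 = 81.34 N·m clockwise.
Hanging mass: 33.5 × 9.8 = 328.3 N down at 4.42 m → arm 4.42 m, τ = 328.3 × 4.42 = 1451 N·m clockwise.
Net moment of the loads = 1532 N·m clockwise.
The upward force F acts at the right end, arm 5.1 m, giving F × 5.1 counterclockwise.
Balancing moments: F × 5.1 = 1532, giving F = 1532 / 5.1 = 300 N.

F ≈ 300 N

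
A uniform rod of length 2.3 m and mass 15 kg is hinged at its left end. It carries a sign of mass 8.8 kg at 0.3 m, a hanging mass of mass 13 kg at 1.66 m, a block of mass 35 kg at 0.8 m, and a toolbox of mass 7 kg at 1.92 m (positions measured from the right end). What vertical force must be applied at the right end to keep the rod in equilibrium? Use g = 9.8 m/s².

Take moments about the left end.
Beam weight: 15 × 9.8 = 147 N down at 1.15 m → arm 1.15 m, τ = 147 × 1.15 = 169 N·m clockwise.
Sign: 8.8 × 9.8 = 86.24 N down at 0.3 m → arm 2 m, τ = 86.24 × 2 = 172.5 N·m clockwise.
Hanging mass: 13 × 9.8 = 127.4 N down at 1.66 m → arm 0.64 m, τ = 127.4 × 0.64 = 81.54 N·m clockwise.
Block: 35 × 9.8 = 343 N down at 0.8 m → arm 1.5 m, τ = 343 × 1.5 = 514.5 N·m clockwise.
Toolbox: 7 × 9.8 = 68.6 N down at 1.92 m → arm 0.38 m, τ = 68.6 × 0.38 = 26.07 N·m clockwise.
Net moment of the loads = 963.6 N·m clockwise.
The upward force F acts at the right end, arm 2.3 m, giving F × 2.3 counterclockwise.
Balancing moments: F × 2.3 = 963.6, giving F = 963.6 / 2.3 = 419 N.

F ≈ 419 N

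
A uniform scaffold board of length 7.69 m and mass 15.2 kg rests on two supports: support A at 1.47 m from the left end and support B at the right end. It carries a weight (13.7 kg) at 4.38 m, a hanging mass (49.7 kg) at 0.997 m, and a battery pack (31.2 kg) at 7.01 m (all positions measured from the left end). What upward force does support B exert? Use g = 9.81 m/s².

R_B ≈ 355 N

About support A:
Beam weight: 15.2 × 9.81 = 149.1 N down at 3.845 m → arm 2.375 m, τ = 149.1 × 2.375 = 354.1 N·m clockwise.
Weight: 13.7 × 9.81 = 134.4 N down at 4.38 m → arm 2.91 m, τ = 134.4 × 2.91 = 391.1 N·m clockwise.
Hanging mass: 49.7 × 9.81 = 487.6 N down at 0.997 m → arm 0.473 m, τ = 487.6 × 0.473 = 230.6 N·m counterclockwise.
Battery pack: 31.2 × 9.81 = 306.1 N down at 7.01 m → arm 5.54 m, τ = 306.1 × 5.54 = 1696 N·m clockwise.
Net load moment about support A = 2211 N·m clockwise.
Reaction R at support B is upward at 7.69 m, arm 6.22 m → moment R × 6.22 counterclockwise.
Setting net torque to zero: R × 6.22 = 2211 → R = 355 N.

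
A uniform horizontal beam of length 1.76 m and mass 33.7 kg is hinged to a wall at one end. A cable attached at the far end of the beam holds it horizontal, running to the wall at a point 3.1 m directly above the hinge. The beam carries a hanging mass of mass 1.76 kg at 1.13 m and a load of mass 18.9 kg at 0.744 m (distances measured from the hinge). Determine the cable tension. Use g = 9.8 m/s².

T ≈ 293 N

Taking torques about the hinge:
Beam weight: 33.7 × 9.8 = 330.3 N down at 0.88 m → arm 0.88 m, τ = 330.3 × 0.88 = 290.7 N·m clockwise.
Hanging mass: 1.76 × 9.8 = 17.25 N down at 1.13 m → arm 1.13 m, τ = 17.25 × 1.13 = 19.49 N·m clockwise.
Load: 18.9 × 9.8 = 185.2 N down at 0.744 m → arm 0.744 m, τ = 185.2 × 0.744 = 137.8 N·m clockwise.
Total clockwise load moment = 448 N·m.
The cable tension T acts at 1.76 m; only its component perpendicular to the beam, T sinθ, produces torque. sinθ = h/√(h²+d²) = 3.1/√(3.1²+1.76²) = 0.8696.
Balancing moments: T × 1.76 × 0.8696 = 448, giving T = 448 / 1.53 = 293 N.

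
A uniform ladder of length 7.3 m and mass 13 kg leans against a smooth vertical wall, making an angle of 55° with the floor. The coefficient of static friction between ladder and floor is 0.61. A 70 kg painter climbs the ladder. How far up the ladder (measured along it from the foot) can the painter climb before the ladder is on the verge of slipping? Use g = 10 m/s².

d ≈ 6.86 m

Taking torques about the foot of the ladder:
Ladder weight 13×10 = 130 N acts at 3.65 m along the ladder; its horizontal arm is 3.65·cos55° = 2.094 m → τ = 272.2 N·m clockwise.
Painter weight 70×10 = 700 N at distance d → arm d·cos55° → τ = 700·d·0.5736 clockwise.
Wall normal N at the top has arm L sinθ = 5.98 m counterclockwise, so Στ = 0 gives N·5.98 = 272.2 + 401.5·d.
ΣFy = 0 ⇒ N_floor = 830 N, so the maximum friction is μ_s·N_floor = 0.61×830 = 506.3 N. ΣFx = 0 ⇒ N_wall = f, so at the slipping point N = 506.3 N.
Substituting: 506.3×5.98 = 272.2 + 401.5·d ⇒ d = (3028 − 272.2) / 401.5 = 6.86 m.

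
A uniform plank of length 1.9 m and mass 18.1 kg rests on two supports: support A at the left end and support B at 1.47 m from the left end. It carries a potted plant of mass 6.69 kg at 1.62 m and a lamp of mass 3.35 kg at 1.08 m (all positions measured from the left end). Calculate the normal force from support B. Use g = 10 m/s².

R_B ≈ 215 N

Take moments about support A.
Beam weight: 18.1 × 10 = 181 N down at 0.95 m → arm 0.95 m, τ = 181 × 0.95 = 171.9 N·m clockwise.
Potted plant: 6.69 × 10 = 66.9 N down at 1.62 m → arm 1.62 m, τ = 66.9 × 1.62 = 108.4 N·m clockwise.
Lamp: 3.35 × 10 = 33.5 N down at 1.08 m → arm 1.08 m, τ = 33.5 × 1.08 = 36.18 N·m clockwise.
Net load moment about support A = 316.5 N·m clockwise.
Reaction R at support B is upward at 1.47 m, arm 1.47 m → moment R × 1.47 counterclockwise.
Στ = 0 ⇒ R × 1.47 = 316.5 ⇒ R = 215 N.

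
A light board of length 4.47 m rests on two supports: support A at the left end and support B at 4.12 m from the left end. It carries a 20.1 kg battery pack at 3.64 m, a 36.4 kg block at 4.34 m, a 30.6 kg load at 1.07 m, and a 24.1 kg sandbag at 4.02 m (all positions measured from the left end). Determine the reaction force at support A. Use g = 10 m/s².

R_A ≈ 236 N

About support B:
Battery pack: 20.1 × 10 = 201 N down at 3.64 m → arm 0.48 m, τ = 201 × 0.48 = 96.48 N·m counterclockwise.
Block: 36.4 × 10 = 364 N down at 4.34 m → arm 0.22 m, τ = 364 × 0.22 = 80.08 N·m clockwise.
Load: 30.6 × 10 = 306 N down at 1.07 m → arm 3.05 m, τ = 306 × 3.05 = 933.3 N·m counterclockwise.
Sandbag: 24.1 × 10 = 241 N down at 4.02 m → arm 0.1 m, τ = 241 × 0.1 = 24.1 N·m counterclockwise.
Net load moment about support B = 973.8 N·m counterclockwise.
Reaction R at support A is upward at 0 m, arm 4.12 m → moment R × 4.12 clockwise.
Setting net torque to zero: R × 4.12 = 973.8 → R = 236 N.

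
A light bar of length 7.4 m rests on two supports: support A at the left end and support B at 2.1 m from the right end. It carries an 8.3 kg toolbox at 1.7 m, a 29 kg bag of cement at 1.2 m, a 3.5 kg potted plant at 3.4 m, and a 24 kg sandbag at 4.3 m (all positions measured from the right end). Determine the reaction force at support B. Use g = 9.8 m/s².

Sum moments about support A (its reaction then has zero moment arm).
Toolbox: 8.3 × 9.8 = 81.34 N down at 1.7 m → arm 5.7 m, τ = 81.34 × 5.7 = 463.6 N·m clockwise.
Bag of cement: 29 × 9.8 = 284.2 N down at 1.2 m → arm 6.2 m, τ = 284.2 × 6.2 = 1762 N·m clockwise.
Potted plant: 3.5 × 9.8 = 34.3 N down at 3.4 m → arm 4 m, τ = 34.3 × 4 = 137.2 N·m clockwise.
Sandbag: 24 × 9.8 = 235.2 N down at 4.3 m → arm 3.1 m, τ = 235.2 × 3.1 = 729.1 N·m clockwise.
Net load moment about support A = 3092 N·m clockwise.
Reaction R at support B is upward at 2.1 m, arm 5.3 m → moment R × 5.3 counterclockwise.
Στ = 0 ⇒ R × 5.3 = 3092 ⇒ R = 583 N.

R_B ≈ 583 N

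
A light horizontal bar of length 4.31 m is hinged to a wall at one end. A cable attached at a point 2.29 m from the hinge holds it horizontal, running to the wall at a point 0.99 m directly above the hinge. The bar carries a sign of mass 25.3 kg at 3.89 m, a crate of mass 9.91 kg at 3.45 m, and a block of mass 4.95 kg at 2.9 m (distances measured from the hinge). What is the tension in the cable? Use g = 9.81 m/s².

T ≈ 1590 N

About the hinge:
Sign: 25.3 × 9.81 = 248.2 N down at 3.89 m → arm 3.89 m, τ = 248.2 × 3.89 = 965.5 N·m clockwise.
Crate: 9.91 × 9.81 = 97.22 N down at 3.45 m → arm 3.45 m, τ = 97.22 × 3.45 = 335.4 N·m clockwise.
Block: 4.95 × 9.81 = 48.56 N down at 2.9 m → arm 2.9 m, τ = 48.56 × 2.9 = 140.8 N·m clockwise.
Total clockwise load moment = 1442 N·m.
The cable tension T acts at 2.29 m; only its component perpendicular to the bar, T sinθ, produces torque. sinθ = h/√(h²+d²) = 0.99/√(0.99²+2.29²) = 0.3968.
For rotational equilibrium, T × 2.29 × 0.3968 = 1442, so T = 1442 / 0.9087 = 1590 N.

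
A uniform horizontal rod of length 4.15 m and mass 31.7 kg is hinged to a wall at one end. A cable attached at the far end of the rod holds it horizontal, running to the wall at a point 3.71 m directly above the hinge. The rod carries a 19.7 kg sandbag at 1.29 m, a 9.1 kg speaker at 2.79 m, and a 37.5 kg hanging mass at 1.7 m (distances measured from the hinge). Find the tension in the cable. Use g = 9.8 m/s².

T ≈ 639 N

Take moments about the hinge.
Beam weight: 31.7 × 9.8 = 310.7 N down at 2.075 m → arm 2.075 m, τ = 310.7 × 2.075 = 644.7 N·m clockwise.
Sandbag: 19.7 × 9.8 = 193.1 N down at 1.29 m → arm 1.29 m, τ = 193.1 × 1.29 = 249.1 N·m clockwise.
Speaker: 9.1 × 9.8 = 89.18 N down at 2.79 m → arm 2.79 m, τ = 89.18 × 2.79 = 248.8 N·m clockwise.
Hanging mass: 37.5 × 9.8 = 367.5 N down at 1.7 m → arm 1.7 m, τ = 367.5 × 1.7 = 624.8 N·m clockwise.
Total clockwise load moment = 1767 N·m.
The cable tension T acts at 4.15 m; only its component perpendicular to the rod, T sinθ, produces torque. sinθ = h/√(h²+d²) = 3.71/√(3.71²+4.15²) = 0.6665.
Στ = 0 ⇒ T × 4.15 × 0.6665 = 1767 ⇒ T = 1767 / 2.766 = 639 N.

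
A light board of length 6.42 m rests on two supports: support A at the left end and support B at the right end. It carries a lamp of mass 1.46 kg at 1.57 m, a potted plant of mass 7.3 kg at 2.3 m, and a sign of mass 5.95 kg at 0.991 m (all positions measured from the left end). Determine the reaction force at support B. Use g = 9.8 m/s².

R_B ≈ 38.1 N

Take moments about support A.
Lamp: 1.46 × 9.8 = 14.31 N down at 1.57 m → arm 1.57 m, τ = 14.31 × 1.57 = 22.47 N·m clockwise.
Potted plant: 7.3 × 9.8 = 71.54 N down at 2.3 m → arm 2.3 m, τ = 71.54 × 2.3 = 164.5 N·m clockwise.
Sign: 5.95 × 9.8 = 58.31 N down at 0.991 m → arm 0.991 m, τ = 58.31 × 0.991 = 57.79 N·m clockwise.
Net load moment about support A = 244.8 N·m clockwise.
Reaction R at support B is upward at 6.42 m, arm 6.42 m → moment R × 6.42 counterclockwise.
Balancing moments: R × 6.42 = 244.8, giving R = 38.1 N.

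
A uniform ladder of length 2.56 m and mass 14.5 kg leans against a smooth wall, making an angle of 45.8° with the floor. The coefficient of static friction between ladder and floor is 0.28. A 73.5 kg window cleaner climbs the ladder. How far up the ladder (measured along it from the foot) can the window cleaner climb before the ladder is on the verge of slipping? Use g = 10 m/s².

d ≈ 0.63 m

Sum moments about the foot of the ladder (the floor normal and friction both act there and drop out).
Ladder weight 14.5×10 = 145 N acts at 1.28 m along the ladder; its horizontal arm is 1.28·cos45.8° = 0.8924 m → τ = 129.4 N·m clockwise.
Window cleaner weight 73.5×10 = 735 N at distance d → arm d·cos45.8° → τ = 735·d·0.6972 clockwise.
Wall normal N at the top has arm L sinθ = 1.835 m counterclockwise, so Στ = 0 gives N·1.835 = 129.4 + 512.4·d.
ΣFy = 0 ⇒ N_floor = 880 N, so the maximum friction is μ_s·N_floor = 0.28×880 = 246.4 N. ΣFx = 0 ⇒ N_wall = f, so at the slipping point N = 246.4 N.
Substituting: 246.4×1.835 = 129.4 + 512.4·d ⇒ d = (452.1 − 129.4) / 512.4 = 0.63 m.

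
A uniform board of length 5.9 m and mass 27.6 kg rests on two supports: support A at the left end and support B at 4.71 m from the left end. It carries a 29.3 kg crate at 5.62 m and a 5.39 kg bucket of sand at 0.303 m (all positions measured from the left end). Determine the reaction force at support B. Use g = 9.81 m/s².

R_B ≈ 516 N

Take moments about support A.
Beam weight: 27.6 × 9.81 = 270.8 N down at 2.95 m → arm 2.95 m, τ = 270.8 × 2.95 = 798.9 N·m clockwise.
Crate: 29.3 × 9.81 = 287.4 N down at 5.62 m → arm 5.62 m, τ = 287.4 × 5.62 = 1615 N·m clockwise.
Bucket of sand: 5.39 × 9.81 = 52.88 N down at 0.303 m → arm 0.303 m, τ = 52.88 × 0.303 = 16.02 N·m clockwise.
Net load moment about support A = 2430 N·m clockwise.
Reaction R at support B is upward at 4.71 m, arm 4.71 m → moment R × 4.71 counterclockwise.
For rotational equilibrium, R × 4.71 = 2430, so R = 516 N.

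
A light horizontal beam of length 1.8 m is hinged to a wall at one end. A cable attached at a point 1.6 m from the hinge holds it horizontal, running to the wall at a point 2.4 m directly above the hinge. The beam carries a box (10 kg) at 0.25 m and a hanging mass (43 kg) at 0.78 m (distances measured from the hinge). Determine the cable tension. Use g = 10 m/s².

T ≈ 271 N

Taking torques about the hinge:
Box: 10 × 10 = 100 N down at 0.25 m → arm 0.25 m, τ = 100 × 0.25 = 25 N·m clockwise.
Hanging mass: 43 × 10 = 430 N down at 0.78 m → arm 0.78 m, τ = 430 × 0.78 = 335.4 N·m clockwise.
Total clockwise load moment = 360.4 N·m.
The cable tension T acts at 1.6 m; only its component perpendicular to the beam, T sinθ, produces torque. sinθ = h/√(h²+d²) = 2.4/√(2.4²+1.6²) = 0.8321.
Στ = 0 ⇒ T × 1.6 × 0.8321 = 360.4 ⇒ T = 360.4 / 1.331 = 271 N.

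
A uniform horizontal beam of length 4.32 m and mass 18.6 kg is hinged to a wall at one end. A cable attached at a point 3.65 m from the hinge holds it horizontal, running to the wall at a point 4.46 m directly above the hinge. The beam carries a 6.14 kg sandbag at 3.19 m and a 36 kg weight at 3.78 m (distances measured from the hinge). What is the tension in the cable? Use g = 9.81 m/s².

Sum moments about the hinge (the unknown hinge reaction has zero arm there).
Beam weight: 18.6 × 9.81 = 182.5 N down at 2.16 m → arm 2.16 m, τ = 182.5 × 2.16 = 394.2 N·m clockwise.
Sandbag: 6.14 × 9.81 = 60.23 N down at 3.19 m → arm 3.19 m, τ = 60.23 × 3.19 = 192.1 N·m clockwise.
Weight: 36 × 9.81 = 353.2 N down at 3.78 m → arm 3.78 m, τ = 353.2 × 3.78 = 1335 N·m clockwise.
Total clockwise load moment = 1921 N·m.
The cable tension T acts at 3.65 m; only its component perpendicular to the beam, T sinθ, produces torque. sinθ = h/√(h²+d²) = 4.46/√(4.46²+3.65²) = 0.7739.
For rotational equilibrium, T × 3.65 × 0.7739 = 1921, so T = 1921 / 2.825 = 680 N.

T ≈ 680 N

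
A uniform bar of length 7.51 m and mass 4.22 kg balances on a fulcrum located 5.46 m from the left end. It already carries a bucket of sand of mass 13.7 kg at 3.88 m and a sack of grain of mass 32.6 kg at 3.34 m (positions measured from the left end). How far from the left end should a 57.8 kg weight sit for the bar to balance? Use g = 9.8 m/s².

x ≈ 7.15 m from the left end

Taking torques about the fulcrum (at 5.46 m from the left end):
Beam weight: 4.22 × 9.8 = 41.36 N down at 3.755 m → arm 1.705 m, τ = 41.36 × 1.705 = 70.52 N·m counterclockwise.
Bucket of sand: 13.7 × 9.8 = 134.3 N down at 3.88 m → arm 1.58 m, τ = 134.3 × 1.58 = 212.2 N·m counterclockwise.
Sack of grain: 32.6 × 9.8 = 319.5 N down at 3.34 m → arm 2.12 m, τ = 319.5 × 2.12 = 677.3 N·m counterclockwise.
Net moment of existing loads = 960 N·m counterclockwise.
The weight weighs 57.8 × 9.8 = 566.4 N and must supply an equal clockwise moment, so its lever arm about the fulcrum is 960 / 566.4 = 1.69 m.
That puts it at 5.46 + 1.69 = 7.15 m from the left end.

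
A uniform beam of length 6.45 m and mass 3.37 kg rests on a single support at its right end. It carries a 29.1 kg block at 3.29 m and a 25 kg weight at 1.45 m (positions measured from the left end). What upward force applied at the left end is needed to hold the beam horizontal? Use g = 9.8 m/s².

F ≈ 346 N

Sum moments about the right end (the unknown pivot reaction has zero arm there).
Beam weight: 3.37 × 9.8 = 33.03 N down at 3.225 m → arm 3.225 m, τ = 33.03 × 3.225 = 106.5 N·m counterclockwise.
Block: 29.1 × 9.8 = 285.2 N down at 3.29 m → arm 3.16 m, τ = 285.2 × 3.16 = 901.2 N·m counterclockwise.
Weight: 25 × 9.8 = 245 N down at 1.45 m → arm 5 m, τ = 245 × 5 = 1225 N·m counterclockwise.
Net moment of the loads = 2233 N·m counterclockwise.
The upward force F acts at the left end, arm 6.45 m, giving F × 6.45 clockwise.
Balancing moments: F × 6.45 = 2233, giving F = 2233 / 6.45 = 346 N.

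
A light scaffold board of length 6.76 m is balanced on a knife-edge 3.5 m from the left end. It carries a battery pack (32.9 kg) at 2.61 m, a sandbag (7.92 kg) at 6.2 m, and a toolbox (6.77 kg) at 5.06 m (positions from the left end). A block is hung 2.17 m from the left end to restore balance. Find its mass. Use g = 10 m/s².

m ≈ 2 kg

Taking torques about the knife-edge (at 3.5 m from the left end):
Battery pack: 32.9 × 10 = 329 N down at 2.61 m → arm 0.89 m, τ = 329 × 0.89 = 292.8 N·m counterclockwise.
Sandbag: 7.92 × 10 = 79.2 N down at 6.2 m → arm 2.7 m, τ = 79.2 × 2.7 = 213.8 N·m clockwise.
Toolbox: 6.77 × 10 = 67.7 N down at 5.06 m → arm 1.56 m, τ = 67.7 × 1.56 = 105.6 N·m clockwise.
Net moment of known loads = 26.6 N·m clockwise.
An unknown mass m at 2.17 m has arm 1.33 m; its moment is m·g·1.33 counterclockwise.
For rotational equilibrium, m × 10 × 1.33 = 26.6, so m = 26.6 / (10 × 1.33) = 2 kg.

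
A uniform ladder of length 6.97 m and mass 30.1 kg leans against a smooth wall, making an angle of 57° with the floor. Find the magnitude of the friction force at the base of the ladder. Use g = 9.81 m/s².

f ≈ 95.9 N

About the foot of the ladder:
Ladder weight 30.1×9.81 = 295.3 N acts at 3.485 m along the ladder; its horizontal arm is 3.485·cos57° = 1.898 m → τ = 560.5 N·m clockwise.
Wall normal N acts horizontally at the top; its moment arm is the height L sinθ = 6.97·sin57° = 5.846 m, counterclockwise.
Balancing moments: N × 5.846 = 560.5, giving N = 95.9 N.
ΣFx = 0: friction at the foot balances the wall's push, so f = N_wall = 95.9 N.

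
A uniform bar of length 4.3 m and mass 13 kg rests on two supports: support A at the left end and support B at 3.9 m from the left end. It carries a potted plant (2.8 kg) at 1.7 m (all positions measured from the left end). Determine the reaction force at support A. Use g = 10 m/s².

R_A ≈ 74.1 N

Taking torques about support B:
Beam weight: 13 × 10 = 130 N down at 2.15 m → arm 1.75 m, τ = 130 × 1.75 = 227.5 N·m counterclockwise.
Potted plant: 2.8 × 10 = 28 N down at 1.7 m → arm 2.2 m, τ = 28 × 2.2 = 61.6 N·m counterclockwise.
Net load moment about support B = 289.1 N·m counterclockwise.
Reaction R at support A is upward at 0 m, arm 3.9 m → moment R × 3.9 clockwise.
Balancing moments: R × 3.9 = 289.1, giving R = 74.1 N.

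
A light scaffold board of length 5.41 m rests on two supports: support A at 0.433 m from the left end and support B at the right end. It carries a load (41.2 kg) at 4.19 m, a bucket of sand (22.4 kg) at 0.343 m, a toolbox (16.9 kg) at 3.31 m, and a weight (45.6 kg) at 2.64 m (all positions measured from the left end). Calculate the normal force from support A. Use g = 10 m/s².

Sum moments about support B (its reaction then has zero moment arm).
Load: 41.2 × 10 = 412 N down at 4.19 m → arm 1.22 m, τ = 412 × 1.22 = 502.6 N·m counterclockwise.
Bucket of sand: 22.4 × 10 = 224 N down at 0.343 m → arm 5.067 m, τ = 224 × 5.067 = 1135 N·m counterclockwise.
Toolbox: 16.9 × 10 = 169 N down at 3.31 m → arm 2.1 m, τ = 169 × 2.1 = 354.9 N·m counterclockwise.
Weight: 45.6 × 10 = 456 N down at 2.64 m → arm 2.77 m, τ = 456 × 2.77 = 1263 N·m counterclockwise.
Net load moment about support B = 3256 N·m counterclockwise.
Reaction R at support A is upward at 0.433 m, arm 4.977 m → moment R × 4.977 clockwise.
For rotational equilibrium, R × 4.977 = 3256, so R = 654 N.

R_A ≈ 654 N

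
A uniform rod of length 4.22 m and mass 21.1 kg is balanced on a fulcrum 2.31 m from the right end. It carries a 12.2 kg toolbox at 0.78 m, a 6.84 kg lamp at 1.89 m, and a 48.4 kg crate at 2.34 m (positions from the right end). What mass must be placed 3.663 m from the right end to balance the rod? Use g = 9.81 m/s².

Take moments about the fulcrum (at 2.31 m from the right end).
Beam weight: 21.1 × 9.81 = 207 N down at 2.11 m → arm 0.2 m, τ = 207 × 0.2 = 41.4 N·m clockwise.
Toolbox: 12.2 × 9.81 = 119.7 N down at 0.78 m → arm 1.53 m, τ = 119.7 × 1.53 = 183.1 N·m clockwise.
Lamp: 6.84 × 9.81 = 67.1 N down at 1.89 m → arm 0.42 m, τ = 67.1 × 0.42 = 28.18 N·m clockwise.
Crate: 48.4 × 9.81 = 474.8 N down at 2.34 m → arm 0.03 m, τ = 474.8 × 0.03 = 14.24 N·m counterclockwise.
Net moment of known loads = 238.4 N·m clockwise.
An unknown mass m at 3.663 m has arm 1.353 m; its moment is m·g·1.353 counterclockwise.
Balancing moments: m × 9.81 × 1.353 = 238.4, giving m = 238.4 / (9.81 × 1.353) = 18 kg.

m ≈ 18 kg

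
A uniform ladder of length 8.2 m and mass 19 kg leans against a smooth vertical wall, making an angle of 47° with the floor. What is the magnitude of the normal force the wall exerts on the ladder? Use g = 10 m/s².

About the foot of the ladder:
Ladder weight 19×10 = 190 N acts at 4.1 m along the ladder; its horizontal arm is 4.1·cos47° = 2.796 m → τ = 531.2 N·m clockwise.
Wall normal N acts horizontally at the top; its moment arm is the height L sinθ = 8.2·sin47° = 5.997 m, counterclockwise.
For rotational equilibrium, N × 5.997 = 531.2, so N = 88.6 N.

N_wall ≈ 88.6 N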